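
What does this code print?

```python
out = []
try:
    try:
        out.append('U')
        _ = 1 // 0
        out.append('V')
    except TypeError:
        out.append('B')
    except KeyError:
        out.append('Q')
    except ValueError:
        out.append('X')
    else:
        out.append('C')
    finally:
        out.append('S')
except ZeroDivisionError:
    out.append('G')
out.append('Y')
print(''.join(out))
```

Execution trace: 'U' (try body) → 'S' (finally) → 'G' (outer except ZeroDivisionError) → 'Y' (after the try/except). Output: USGY

Answer: USGY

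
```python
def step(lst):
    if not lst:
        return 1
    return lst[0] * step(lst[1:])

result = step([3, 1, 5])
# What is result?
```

Product over [3, 1, 5] = 3 * 1 * 5 = 15

Answer: 15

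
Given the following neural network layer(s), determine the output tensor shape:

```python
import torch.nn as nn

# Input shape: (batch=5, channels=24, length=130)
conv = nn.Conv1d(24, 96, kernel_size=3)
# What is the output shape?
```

Input: (5, 24, 130) -> Output: (5, 96, 128)

Answer: (5, 96, 128)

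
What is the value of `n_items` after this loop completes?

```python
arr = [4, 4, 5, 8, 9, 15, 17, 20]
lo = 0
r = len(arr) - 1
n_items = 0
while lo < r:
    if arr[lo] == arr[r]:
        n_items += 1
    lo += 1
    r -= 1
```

Count matching pairs from ends
`n_items` takes the values: 0

Answer: 0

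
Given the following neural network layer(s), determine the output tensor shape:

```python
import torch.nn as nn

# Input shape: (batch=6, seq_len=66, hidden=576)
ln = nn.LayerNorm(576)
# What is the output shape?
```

Input: (6, 66, 576) -> Output: (6, 66, 576)

Answer: (6, 66, 576)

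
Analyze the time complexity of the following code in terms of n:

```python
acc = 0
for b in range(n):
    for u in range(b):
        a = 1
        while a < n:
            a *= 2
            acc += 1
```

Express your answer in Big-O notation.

Each loop level contributes: n × n × log n. Multiplying the contributions gives O(n^2 log n).

Answer: O(n^2 log n)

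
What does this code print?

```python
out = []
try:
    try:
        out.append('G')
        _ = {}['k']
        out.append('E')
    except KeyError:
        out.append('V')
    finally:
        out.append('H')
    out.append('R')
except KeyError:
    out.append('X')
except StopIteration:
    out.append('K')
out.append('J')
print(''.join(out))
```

Execution trace: 'G' (inner try body) → 'V' (inner except KeyError) → 'H' (inner finally) → 'R' (try body, no exception) → 'J' (after the try/except). Output: GVHRJ

Answer: GVHRJ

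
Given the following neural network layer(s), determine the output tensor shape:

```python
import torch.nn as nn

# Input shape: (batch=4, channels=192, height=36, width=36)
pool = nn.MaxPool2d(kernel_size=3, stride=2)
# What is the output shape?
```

Input: (4, 192, 36, 36) -> Output: (4, 192, 17, 17)

Answer: (4, 192, 17, 17)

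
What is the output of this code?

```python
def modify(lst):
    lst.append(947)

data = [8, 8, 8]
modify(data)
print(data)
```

Key concept: function modifies passed list.
Step by step:
`data = [8, 8, 8]` → data = [8, 8, 8]
`modify(data)` → data = [8, 8, 8, 947]
`print(data)` → prints [8, 8, 8, 947]

Answer: [8, 8, 8, 947]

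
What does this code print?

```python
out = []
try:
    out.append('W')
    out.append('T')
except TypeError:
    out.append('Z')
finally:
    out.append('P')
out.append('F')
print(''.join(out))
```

Execution trace: 'W' (try body) → 'T' (try body, no exception) → 'P' (finally) → 'F' (after the try/except). Output: WTPF

Answer: WTPF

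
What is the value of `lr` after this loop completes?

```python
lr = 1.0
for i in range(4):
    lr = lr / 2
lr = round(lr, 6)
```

Halving LR 4 times: 1 / 2^4
`lr` takes the values: 1.0 → 0.5 → 0.25 → 0.125 → 0.0625

Answer: 0.0625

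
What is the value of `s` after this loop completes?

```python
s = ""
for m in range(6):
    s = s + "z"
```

Repeat 'z' 6 times
`s` takes the values: "" → "z" → "zz" → "zzz" → "zzzz" → "zzzzz" → "zzzzzz"

Answer: "zzzzzz"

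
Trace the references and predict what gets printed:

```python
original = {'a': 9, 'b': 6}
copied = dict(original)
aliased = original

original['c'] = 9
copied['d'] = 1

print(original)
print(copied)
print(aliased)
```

Key concept: dict() creates copy, assignment creates alias.
Step by step:
`original = {'a': 9, 'b': 6}` → original = {'a': 9, 'b': 6}
`copied = dict(original)` → copied = {'a': 9, 'b': 6}
`aliased = original` → aliased = {'a': 9, 'b': 6} (same object as original)
`original['c'] = 9` → original = {'a': 9, 'b': 6, 'c': 9} (same object as aliased); aliased = {'a': 9, 'b': 6, 'c': 9} (same object as original)
`copied['d'] = 1` → copied = {'a': 9, 'b': 6, 'd': 1}
`print(original)` → prints {'a': 9, 'b': 6, 'c': 9}
`print(copied)` → prints {'a': 9, 'b': 6, 'd': 1}
`print(aliased)` → prints {'a': 9, 'b': 6, 'c': 9}

Answer:
{'a': 9, 'b': 6, 'c': 9}
{'a': 9, 'b': 6, 'd': 1}
{'a': 9, 'b': 6, 'c': 9}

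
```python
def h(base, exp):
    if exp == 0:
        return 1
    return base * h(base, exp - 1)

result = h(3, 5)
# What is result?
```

h(3, 5) = 3 * 3 * 3 * 3 * 3 = 243

Answer: 243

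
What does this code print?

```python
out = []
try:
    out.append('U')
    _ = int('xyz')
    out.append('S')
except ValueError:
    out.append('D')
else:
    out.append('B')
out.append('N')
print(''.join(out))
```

Execution trace: 'U' (try body) → 'D' (except ValueError) → 'N' (after the try/except). Output: UDN

Answer: UDN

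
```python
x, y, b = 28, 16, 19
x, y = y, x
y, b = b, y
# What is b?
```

Trace:
`x, y, b = 28, 16, 19` → x = 28; y = 16; b = 19
`x, y = y, x` → x = 16; y = 28
`y, b = b, y` → y = 19; b = 28
So b = 28

Answer: 28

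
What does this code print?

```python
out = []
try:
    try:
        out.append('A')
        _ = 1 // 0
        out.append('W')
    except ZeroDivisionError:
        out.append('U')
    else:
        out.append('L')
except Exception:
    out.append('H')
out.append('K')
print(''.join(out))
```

Execution trace: 'A' (inner try body) → 'U' (inner except ZeroDivisionError) → 'K' (after the try/except). Output: AUK

Answer: AUK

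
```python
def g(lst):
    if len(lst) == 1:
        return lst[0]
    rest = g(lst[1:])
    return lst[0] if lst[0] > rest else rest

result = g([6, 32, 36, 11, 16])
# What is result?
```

Recursive max over [6, 32, 36, 11, 16] = 36

Answer: 36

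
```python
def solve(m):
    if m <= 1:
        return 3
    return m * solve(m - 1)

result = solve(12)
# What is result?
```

solve(12) = 12 * 11 * 10 * 9 * 8 * 7 * 6 * 5 * 4 * 3 * 2 * 3 = 1437004800

Answer: 1437004800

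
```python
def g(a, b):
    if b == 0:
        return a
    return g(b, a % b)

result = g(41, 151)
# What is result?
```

g(41, 151) -> g(151, 41) -> g(41, 28) -> g(28, 13) -> g(13, 2) -> g(2, 1) -> g(1, 0) -> 1

Answer: 1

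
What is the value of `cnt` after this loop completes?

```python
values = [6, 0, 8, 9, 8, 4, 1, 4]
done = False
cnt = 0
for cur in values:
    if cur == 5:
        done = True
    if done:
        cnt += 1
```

Count elements after first 5 in [6, 0, 8, 9, 8, 4, 1, 4]
`cnt` takes the values: 0

Answer: 0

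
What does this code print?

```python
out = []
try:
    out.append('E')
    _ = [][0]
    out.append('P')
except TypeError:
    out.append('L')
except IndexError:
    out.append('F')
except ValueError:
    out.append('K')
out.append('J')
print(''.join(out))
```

Execution trace: 'E' (try body) → 'F' (except IndexError) → 'J' (after the try/except). Output: EFJ

Answer: EFJ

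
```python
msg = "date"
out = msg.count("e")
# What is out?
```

Trace:
`msg = "date"` → msg = 'date'
`out = msg.count("e")` → out = 1
So out = 1

Answer: 1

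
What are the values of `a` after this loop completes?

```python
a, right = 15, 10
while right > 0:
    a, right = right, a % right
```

GCD of 15 and 10
`a` takes the values: 15 → 10 → 5

Answer: 5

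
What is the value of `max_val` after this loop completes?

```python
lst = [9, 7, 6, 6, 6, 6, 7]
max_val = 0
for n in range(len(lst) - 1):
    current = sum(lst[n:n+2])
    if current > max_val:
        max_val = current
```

Max sum of 2-element window in [9, 7, 6, 6, 6, 6, 7]
`max_val` takes the values: 0 → 16

Answer: 16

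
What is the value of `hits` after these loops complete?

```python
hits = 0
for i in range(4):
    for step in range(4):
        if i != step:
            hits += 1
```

4² - 4 (exclude diagonal)
`hits` takes the values: 0 → 1 → 2 → 3 → 4 → 5 → 6 → 7 → 8 → 9 → 10 → 11 → 12

Answer: 12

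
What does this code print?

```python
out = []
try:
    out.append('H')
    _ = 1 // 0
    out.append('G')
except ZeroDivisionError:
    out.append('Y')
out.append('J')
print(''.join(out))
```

Execution trace: 'H' (try body) → 'Y' (except ZeroDivisionError) → 'J' (after the try/except). Output: HYJ

Answer: HYJ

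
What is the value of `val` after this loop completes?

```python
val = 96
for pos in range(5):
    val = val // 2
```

Halve 5 times: 96 // 2^5 = 3
`val` takes the values: 96 → 48 → 24 → 12 → 6 → 3

Answer: 3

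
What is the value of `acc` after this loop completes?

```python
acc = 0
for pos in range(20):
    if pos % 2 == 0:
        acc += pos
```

Sum of even numbers 0 to 19
`acc` takes the values: 0 → 2 → 6 → 12 → 20 → 30 → 42 → 56 → 72 → 90

Answer: 90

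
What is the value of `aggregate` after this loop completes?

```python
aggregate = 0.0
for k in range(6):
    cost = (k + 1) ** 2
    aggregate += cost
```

Sum of squared losses 1² + 2² + ... + 6²
`aggregate` takes the values: 0.0 → 1.0 → 5.0 → 14.0 → 30.0 → 55.0 → 91.0

Answer: 91.0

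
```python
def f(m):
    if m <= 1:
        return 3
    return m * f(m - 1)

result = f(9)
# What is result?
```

f(9) = 9 * 8 * 7 * 6 * 5 * 4 * 3 * 2 * 3 = 1088640

Answer: 1088640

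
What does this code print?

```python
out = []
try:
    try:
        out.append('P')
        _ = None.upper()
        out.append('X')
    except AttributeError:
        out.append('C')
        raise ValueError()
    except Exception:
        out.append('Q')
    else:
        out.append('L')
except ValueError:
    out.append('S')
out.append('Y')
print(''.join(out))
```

Execution trace: 'P' (inner try body) → 'C' (inner except AttributeError) → 'S' (outer except ValueError) → 'Y' (after the try/except). Output: PCSY

Answer: PCSY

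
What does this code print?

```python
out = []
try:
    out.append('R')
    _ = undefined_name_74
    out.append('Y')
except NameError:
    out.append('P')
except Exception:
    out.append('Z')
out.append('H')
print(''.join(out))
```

Execution trace: 'R' (try body) → 'P' (except NameError) → 'H' (after the try/except). Output: RPH

Answer: RPH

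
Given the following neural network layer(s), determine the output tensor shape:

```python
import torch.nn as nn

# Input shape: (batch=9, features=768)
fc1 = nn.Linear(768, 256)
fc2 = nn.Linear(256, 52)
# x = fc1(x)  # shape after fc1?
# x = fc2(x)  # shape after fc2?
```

Input: (9, 768) -> after fc1: (9, 256) -> Output: (9, 52)

Answer: (9, 52)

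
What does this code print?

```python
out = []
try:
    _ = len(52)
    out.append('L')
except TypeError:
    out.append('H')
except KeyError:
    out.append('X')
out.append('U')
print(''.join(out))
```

Execution trace: 'H' (except TypeError) → 'U' (after the try/except). Output: HU

Answer: HU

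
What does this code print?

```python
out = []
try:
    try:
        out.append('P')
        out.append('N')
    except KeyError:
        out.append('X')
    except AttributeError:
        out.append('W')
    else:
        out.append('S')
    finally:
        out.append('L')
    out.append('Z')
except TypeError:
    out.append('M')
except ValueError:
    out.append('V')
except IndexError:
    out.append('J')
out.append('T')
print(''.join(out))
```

Execution trace: 'P' (inner try body) → 'N' (inner try body, no exception) → 'S' (inner else) → 'L' (inner finally) → 'Z' (try body, no exception) → 'T' (after the try/except). Output: PNSLZT

Answer: PNSLZT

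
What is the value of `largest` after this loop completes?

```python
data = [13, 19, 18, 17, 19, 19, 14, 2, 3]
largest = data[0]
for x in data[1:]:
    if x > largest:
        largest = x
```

Maximum of [13, 19, 18, 17, 19, 19, 14, 2, 3]
`largest` takes the values: 13 → 19

Answer: 19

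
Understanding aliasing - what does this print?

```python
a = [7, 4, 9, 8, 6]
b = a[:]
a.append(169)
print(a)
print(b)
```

Key concept: slice [:] creates copy.
Step by step:
`a = [7, 4, 9, 8, 6]` → a = [7, 4, 9, 8, 6]
`b = a[:]` → b = [7, 4, 9, 8, 6]
`a.append(169)` → a = [7, 4, 9, 8, 6, 169]
`print(a)` → prints [7, 4, 9, 8, 6, 169]
`print(b)` → prints [7, 4, 9, 8, 6]

Answer:
[7, 4, 9, 8, 6, 169]
[7, 4, 9, 8, 6]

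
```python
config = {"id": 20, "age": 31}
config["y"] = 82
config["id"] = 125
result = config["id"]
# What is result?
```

Trace:
`config = {"id": 20, "age": 31}` → config = {'id': 20, 'age': 31}
`config["y"] = 82` → config = {'id': 20, 'age': 31, 'y': 82}
`config["id"] = 125` → config = {'id': 125, 'age': 31, 'y': 82}
`result = config["id"]` → result = 125
So result = 125

Answer: 125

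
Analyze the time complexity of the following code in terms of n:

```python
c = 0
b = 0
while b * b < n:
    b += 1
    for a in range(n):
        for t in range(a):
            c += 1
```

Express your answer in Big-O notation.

Each loop level contributes: √n × n × n. Multiplying the contributions gives O(n^2√n).

Answer: O(n^2√n)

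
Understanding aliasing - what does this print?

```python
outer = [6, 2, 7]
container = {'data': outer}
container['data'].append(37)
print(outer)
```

Key concept: dict holds reference to list.
Step by step:
`outer = [6, 2, 7]` → outer = [6, 2, 7]
`container = {'data': outer}` → container = {'data': [6, 2, 7]}
`container['data'].append(37)` → outer = [6, 2, 7, 37]; container = {'data': [6, 2, 7, 37]}
`print(outer)` → prints [6, 2, 7, 37]

Answer: [6, 2, 7, 37]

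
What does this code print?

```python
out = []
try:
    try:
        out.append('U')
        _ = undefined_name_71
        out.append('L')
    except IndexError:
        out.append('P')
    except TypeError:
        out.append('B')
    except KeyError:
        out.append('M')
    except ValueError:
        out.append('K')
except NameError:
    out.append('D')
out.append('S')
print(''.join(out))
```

Execution trace: 'U' (try body) → 'D' (outer except NameError) → 'S' (after the try/except). Output: UDS

Answer: UDS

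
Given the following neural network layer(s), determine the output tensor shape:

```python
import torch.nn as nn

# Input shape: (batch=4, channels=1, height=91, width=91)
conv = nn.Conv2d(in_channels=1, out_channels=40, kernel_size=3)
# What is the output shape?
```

Input: (4, 1, 91, 91) -> Output: (4, 40, 89, 89)

Answer: (4, 40, 89, 89)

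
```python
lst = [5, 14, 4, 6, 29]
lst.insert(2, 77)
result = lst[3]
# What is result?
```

Trace:
`lst = [5, 14, 4, 6, 29]` → lst = [5, 14, 4, 6, 29]
`lst.insert(2, 77)` → lst = [5, 14, 77, 4, 6, 29]
`result = lst[3]` → result = 4
So result = 4

Answer: 4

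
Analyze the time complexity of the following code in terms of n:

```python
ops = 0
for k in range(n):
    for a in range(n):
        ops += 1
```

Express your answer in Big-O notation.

Each loop level contributes: n × n. Multiplying the contributions gives O(n^2).

Answer: O(n^2)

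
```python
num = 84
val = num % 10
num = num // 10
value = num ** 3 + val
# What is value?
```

Trace:
`num = 84` → num = 84
`val = num % 10` → val = 4
`num = num // 10` → num = 8
`value = num ** 3 + val` → value = 516
So value = 516

Answer: 516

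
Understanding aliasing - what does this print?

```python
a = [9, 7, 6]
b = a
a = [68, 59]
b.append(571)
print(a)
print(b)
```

Key concept: rebinding vs mutation: a is rebound to a new list, b still points at the original.
Step by step:
`a = [9, 7, 6]` → a = [9, 7, 6]
`b = a` → b = [9, 7, 6] (same object as a)
`a = [68, 59]` → a = [68, 59]
`b.append(571)` → b = [9, 7, 6, 571]
`print(a)` → prints [68, 59]
`print(b)` → prints [9, 7, 6, 571]

Answer:
[68, 59]
[9, 7, 6, 571]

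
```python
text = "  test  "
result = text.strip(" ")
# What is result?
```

Trace:
`text = "  test  "` → text = '  test  '
`result = text.strip(" ")` → result = 'test'
So result = 'test'

Answer: 'test'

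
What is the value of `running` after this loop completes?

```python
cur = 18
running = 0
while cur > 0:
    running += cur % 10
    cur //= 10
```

Sum digits of 18
`running` takes the values: 0 → 8 → 9

Answer: 9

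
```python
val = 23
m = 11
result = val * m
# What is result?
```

Trace:
`val = 23` → val = 23
`m = 11` → m = 11
`result = val * m` → result = 253
So result = 253

Answer: 253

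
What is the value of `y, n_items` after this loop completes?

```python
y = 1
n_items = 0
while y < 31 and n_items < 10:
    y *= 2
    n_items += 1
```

Double until >= 31 or 10 iterations
`y, n_items` takes the values: (1, 0) → (2, 0) → (2, 1) → (4, 1) → (4, 2) → (8, 2) → (8, 3) → (16, 3) → (16, 4) → (32, 4) → (32, 5)

Answer: 32, 5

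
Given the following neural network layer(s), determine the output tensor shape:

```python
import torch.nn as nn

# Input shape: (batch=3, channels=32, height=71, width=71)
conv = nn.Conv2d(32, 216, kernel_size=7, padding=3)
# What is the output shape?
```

Input: (3, 32, 71, 71) -> Output: (3, 216, 71, 71)

Answer: (3, 216, 71, 71)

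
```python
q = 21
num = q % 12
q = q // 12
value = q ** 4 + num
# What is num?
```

Trace:
`q = 21` → q = 21
`num = q % 12` → num = 9
`q = q // 12` → q = 1
`value = q ** 4 + num` → value = 10
So num = 9

Answer: 9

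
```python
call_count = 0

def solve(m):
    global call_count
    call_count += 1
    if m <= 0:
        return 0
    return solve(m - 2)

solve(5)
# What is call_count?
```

Linear recursion stepping by 2: 4 calls from m=5 down to ≤0.

Answer: 4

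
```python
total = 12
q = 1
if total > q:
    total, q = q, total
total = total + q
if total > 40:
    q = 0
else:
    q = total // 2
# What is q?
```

Trace:
`total = 12` → total = 12
`q = 1` → q = 1
`if total > q: ...` → total > q is True → total = 1; q = 12
`total = total + q` → total = 13
`if total > 40: ...` → total > 40 is False, take else branch → q = 6
So q = 6

Answer: 6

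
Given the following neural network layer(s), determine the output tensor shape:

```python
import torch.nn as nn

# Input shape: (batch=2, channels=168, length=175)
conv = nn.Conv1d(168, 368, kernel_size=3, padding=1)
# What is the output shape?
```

Input: (2, 168, 175) -> Output: (2, 368, 175)

Answer: (2, 368, 175)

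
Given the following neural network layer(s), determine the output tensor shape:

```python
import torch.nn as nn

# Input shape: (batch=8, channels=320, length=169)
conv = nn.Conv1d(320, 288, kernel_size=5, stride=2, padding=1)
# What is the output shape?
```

Input: (8, 320, 169) -> Output: (8, 288, 84)

Answer: (8, 288, 84)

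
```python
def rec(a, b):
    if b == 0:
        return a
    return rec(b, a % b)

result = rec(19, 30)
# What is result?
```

rec(19, 30) -> rec(30, 19) -> rec(19, 11) -> rec(11, 8) -> rec(8, 3) -> rec(3, 2) -> rec(2, 1) -> rec(1, 0) -> 1

Answer: 1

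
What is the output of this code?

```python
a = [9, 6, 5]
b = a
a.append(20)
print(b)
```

Key concept: basic list aliasing.
Step by step:
`a = [9, 6, 5]` → a = [9, 6, 5]
`b = a` → b = [9, 6, 5] (same object as a)
`a.append(20)` → a = [9, 6, 5, 20] (same object as b); b = [9, 6, 5, 20] (same object as a)
`print(b)` → prints [9, 6, 5, 20]

Answer: [9, 6, 5, 20]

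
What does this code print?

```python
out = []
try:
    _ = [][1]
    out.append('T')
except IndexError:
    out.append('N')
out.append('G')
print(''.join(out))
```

Execution trace: 'N' (except IndexError) → 'G' (after the try/except). Output: NG

Answer: NG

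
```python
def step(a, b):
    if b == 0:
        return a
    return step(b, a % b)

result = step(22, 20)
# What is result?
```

step(22, 20) -> step(20, 2) -> step(2, 0) -> 2

Answer: 2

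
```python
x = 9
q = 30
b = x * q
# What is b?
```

Trace:
`x = 9` → x = 9
`q = 30` → q = 30
`b = x * q` → b = 270
So b = 270

Answer: 270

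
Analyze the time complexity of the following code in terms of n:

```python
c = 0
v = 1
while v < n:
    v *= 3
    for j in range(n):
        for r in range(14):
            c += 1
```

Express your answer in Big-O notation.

Each loop level contributes: log n × n × 1. Multiplying the contributions gives O(n log n).

Answer: O(n log n)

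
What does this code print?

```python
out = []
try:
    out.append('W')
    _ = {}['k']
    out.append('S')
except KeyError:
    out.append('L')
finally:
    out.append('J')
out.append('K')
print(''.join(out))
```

Execution trace: 'W' (try body) → 'L' (except KeyError) → 'J' (finally) → 'K' (after the try/except). Output: WLJK

Answer: WLJK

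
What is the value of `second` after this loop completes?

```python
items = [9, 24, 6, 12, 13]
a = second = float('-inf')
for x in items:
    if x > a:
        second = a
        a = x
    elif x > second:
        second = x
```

Second largest (with repeats) in [9, 24, 6, 12, 13]
`second` takes the values: -inf → 9 → 12 → 13

Answer: 13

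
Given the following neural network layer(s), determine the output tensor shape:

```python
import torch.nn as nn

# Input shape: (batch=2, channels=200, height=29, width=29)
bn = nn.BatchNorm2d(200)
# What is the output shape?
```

Input: (2, 200, 29, 29) -> Output: (2, 200, 29, 29)

Answer: (2, 200, 29, 29)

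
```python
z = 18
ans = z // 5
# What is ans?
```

Trace:
`z = 18` → z = 18
`ans = z // 5` → ans = 3
So ans = 3

Answer: 3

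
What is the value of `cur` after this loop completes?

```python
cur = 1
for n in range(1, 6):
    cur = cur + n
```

Start at 1, add 1 through 5
`cur` takes the values: 1 → 2 → 4 → 7 → 11 → 16

Answer: 16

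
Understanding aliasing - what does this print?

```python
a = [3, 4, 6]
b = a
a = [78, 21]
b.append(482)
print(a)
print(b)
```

Key concept: rebinding vs mutation: a is rebound to a new list, b still points at the original.
Step by step:
`a = [3, 4, 6]` → a = [3, 4, 6]
`b = a` → b = [3, 4, 6] (same object as a)
`a = [78, 21]` → a = [78, 21]
`b.append(482)` → b = [3, 4, 6, 482]
`print(a)` → prints [78, 21]
`print(b)` → prints [3, 4, 6, 482]

Answer:
[78, 21]
[3, 4, 6, 482]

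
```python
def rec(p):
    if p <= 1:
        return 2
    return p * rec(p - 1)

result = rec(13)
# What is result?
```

rec(13) = 13 * 12 * 11 * 10 * 9 * 8 * 7 * 6 * 5 * 4 * 3 * 2 * 2 = 12454041600

Answer: 12454041600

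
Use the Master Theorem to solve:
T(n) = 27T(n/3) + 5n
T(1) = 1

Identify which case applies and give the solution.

a=27, b=3, f(n)=5n. log_3(27) = 3. Since c=1 < 3, Case 1 applies: T(n) = Θ(n^log_b(a)) = O(n^3).

Answer: O(n^3) - Case 1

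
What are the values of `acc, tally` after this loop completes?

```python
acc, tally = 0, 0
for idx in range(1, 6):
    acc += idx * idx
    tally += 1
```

Sum of squares and count
`acc, tally` takes the values: (0, 0) → (1, 0) → (1, 1) → (5, 1) → (5, 2) → (14, 2) → (14, 3) → (30, 3) → (30, 4) → (55, 4) → (55, 5)

Answer: 55, 5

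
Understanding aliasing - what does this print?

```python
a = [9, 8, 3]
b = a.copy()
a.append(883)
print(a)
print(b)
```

Key concept: list.copy() creates independent copy.
Step by step:
`a = [9, 8, 3]` → a = [9, 8, 3]
`b = a.copy()` → b = [9, 8, 3]
`a.append(883)` → a = [9, 8, 3, 883]
`print(a)` → prints [9, 8, 3, 883]
`print(b)` → prints [9, 8, 3]

Answer:
[9, 8, 3, 883]
[9, 8, 3]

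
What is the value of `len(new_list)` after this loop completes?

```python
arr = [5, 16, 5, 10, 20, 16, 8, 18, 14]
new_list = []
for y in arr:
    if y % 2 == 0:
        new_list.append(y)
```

Count even numbers in [5, 16, 5, 10, 20, 16, 8, 18, 14]
`new_list` takes the values: [] → [16] → [16, 10] → [16, 10, 20] → [16, 10, 20, 16] → [16, 10, 20, 16, 8] → [16, 10, 20, 16, 8, 18] → [16, 10, 20, 16, 8, 18, 14]
So `len(new_list)` = 7

Answer: 7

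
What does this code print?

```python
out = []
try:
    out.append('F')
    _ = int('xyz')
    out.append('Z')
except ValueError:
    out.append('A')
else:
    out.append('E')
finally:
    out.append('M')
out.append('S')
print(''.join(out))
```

Execution trace: 'F' (try body) → 'A' (except ValueError) → 'M' (finally) → 'S' (after the try/except). Output: FAMS

Answer: FAMS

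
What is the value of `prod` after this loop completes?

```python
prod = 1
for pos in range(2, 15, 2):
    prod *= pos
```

Product of even numbers 2 to 14
`prod` takes the values: 1 → 2 → 8 → 48 → 384 → 3840 → 46080 → 645120

Answer: 645120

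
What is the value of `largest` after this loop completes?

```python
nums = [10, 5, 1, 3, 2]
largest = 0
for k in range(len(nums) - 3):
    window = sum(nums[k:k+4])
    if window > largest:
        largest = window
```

Max sum of 4-element window in [10, 5, 1, 3, 2]
`largest` takes the values: 0 → 19

Answer: 19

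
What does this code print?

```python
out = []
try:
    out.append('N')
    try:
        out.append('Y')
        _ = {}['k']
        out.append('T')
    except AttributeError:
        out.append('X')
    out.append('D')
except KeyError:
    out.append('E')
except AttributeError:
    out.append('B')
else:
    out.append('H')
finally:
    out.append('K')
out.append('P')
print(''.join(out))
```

Execution trace: 'N' (try body) → 'Y' (inner try body) → 'E' (except KeyError) → 'K' (finally) → 'P' (after the try/except). Output: NYEKP

Answer: NYEKP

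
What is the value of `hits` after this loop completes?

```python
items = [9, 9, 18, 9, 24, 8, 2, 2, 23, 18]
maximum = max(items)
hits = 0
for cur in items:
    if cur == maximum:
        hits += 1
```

Count of max value 24 in [9, 9, 18, 9, 24, 8, 2, 2, 23, 18]
`hits` takes the values: 0 → 1

Answer: 1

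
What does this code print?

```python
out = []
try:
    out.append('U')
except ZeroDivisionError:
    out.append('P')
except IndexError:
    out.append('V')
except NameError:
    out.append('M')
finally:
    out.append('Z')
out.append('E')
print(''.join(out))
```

Execution trace: 'U' (try body, no exception) → 'Z' (finally) → 'E' (after the try/except). Output: UZE

Answer: UZE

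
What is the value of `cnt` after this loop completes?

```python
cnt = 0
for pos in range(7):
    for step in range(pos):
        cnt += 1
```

Triangle number: 0+1+2+...+6
`cnt` takes the values: 0 → 1 → 2 → 3 → 4 → 5 → 6 → 7 → 8 → 9 → 10 → 11 → 12 → 13 → 14 → 15 → 16 → 17 → 18 → 19 → 20 → 21

Answer: 21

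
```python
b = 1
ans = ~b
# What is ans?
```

Trace:
`b = 1` → b = 1
`ans = ~b` → ans = -2
So ans = -2

Answer: -2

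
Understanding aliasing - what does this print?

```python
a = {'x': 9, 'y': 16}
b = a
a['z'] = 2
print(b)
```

Key concept: dict aliasing.
Step by step:
`a = {'x': 9, 'y': 16}` → a = {'x': 9, 'y': 16}
`b = a` → b = {'x': 9, 'y': 16} (same object as a)
`a['z'] = 2` → a = {'x': 9, 'y': 16, 'z': 2} (same object as b); b = {'x': 9, 'y': 16, 'z': 2} (same object as a)
`print(b)` → prints {'x': 9, 'y': 16, 'z': 2}

Answer: {'x': 9, 'y': 16, 'z': 2}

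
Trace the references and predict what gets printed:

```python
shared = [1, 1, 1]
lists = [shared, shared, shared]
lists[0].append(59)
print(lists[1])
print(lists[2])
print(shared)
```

Key concept: list of same reference.
Step by step:
`shared = [1, 1, 1]` → shared = [1, 1, 1]
`lists = [shared, shared, shared]` → lists = [[1, 1, 1], [1, 1, 1], [1, 1, 1]]
`lists[0].append(59)` → shared = [1, 1, 1, 59]; lists = [[1, 1, 1, 59], [1, 1, 1, 59], [1, 1, 1, 59]]
`print(lists[1])` → prints [1, 1, 1, 59]
`print(lists[2])` → prints [1, 1, 1, 59]
`print(shared)` → prints [1, 1, 1, 59]

Answer:
[1, 1, 1, 59]
[1, 1, 1, 59]
[1, 1, 1, 59]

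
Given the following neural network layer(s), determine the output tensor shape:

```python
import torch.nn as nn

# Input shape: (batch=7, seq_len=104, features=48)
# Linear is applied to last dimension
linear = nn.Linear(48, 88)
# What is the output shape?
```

Input: (7, 104, 48) -> Output: (7, 104, 88)

Answer: (7, 104, 88)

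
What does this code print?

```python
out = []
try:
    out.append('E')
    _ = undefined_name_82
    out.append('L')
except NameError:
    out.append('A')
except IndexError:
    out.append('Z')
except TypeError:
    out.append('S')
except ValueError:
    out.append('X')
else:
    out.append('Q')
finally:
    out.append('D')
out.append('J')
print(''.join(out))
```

Execution trace: 'E' (try body) → 'A' (except NameError) → 'D' (finally) → 'J' (after the try/except). Output: EADJ

Answer: EADJ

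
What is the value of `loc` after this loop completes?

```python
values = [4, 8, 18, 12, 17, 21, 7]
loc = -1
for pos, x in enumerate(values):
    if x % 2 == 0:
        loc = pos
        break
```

First even number index in [4, 8, 18, 12, 17, 21, 7]
`loc` takes the values: -1 → 0

Answer: 0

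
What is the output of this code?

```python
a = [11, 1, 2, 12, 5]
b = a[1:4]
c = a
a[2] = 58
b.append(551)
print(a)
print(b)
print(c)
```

Key concept: slice vs alias.
Step by step:
`a = [11, 1, 2, 12, 5]` → a = [11, 1, 2, 12, 5]
`b = a[1:4]` → b = [1, 2, 12]
`c = a` → c = [11, 1, 2, 12, 5] (same object as a)
`a[2] = 58` → a = [11, 1, 58, 12, 5] (same object as c); c = [11, 1, 58, 12, 5] (same object as a)
`b.append(551)` → b = [1, 2, 12, 551]
`print(a)` → prints [11, 1, 58, 12, 5]
`print(b)` → prints [1, 2, 12, 551]
`print(c)` → prints [11, 1, 58, 12, 5]

Answer:
[11, 1, 58, 12, 5]
[1, 2, 12, 551]
[11, 1, 58, 12, 5]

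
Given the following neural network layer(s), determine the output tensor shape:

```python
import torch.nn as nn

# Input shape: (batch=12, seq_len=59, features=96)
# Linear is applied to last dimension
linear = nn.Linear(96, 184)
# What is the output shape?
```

Input: (12, 59, 96) -> Output: (12, 59, 184)

Answer: (12, 59, 184)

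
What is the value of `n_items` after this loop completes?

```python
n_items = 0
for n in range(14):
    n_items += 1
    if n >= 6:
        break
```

Loop breaks when n reaches 6, n_items is 7
`n_items` takes the values: 0 → 1 → 2 → 3 → 4 → 5 → 6 → 7

Answer: 7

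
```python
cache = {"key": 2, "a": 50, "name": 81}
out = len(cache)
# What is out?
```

Trace:
`cache = {"key": 2, "a": 50, "name": 81}` → cache = {'key': 2, 'a': 50, 'name': 81}
`out = len(cache)` → out = 3
So out = 3

Answer: 3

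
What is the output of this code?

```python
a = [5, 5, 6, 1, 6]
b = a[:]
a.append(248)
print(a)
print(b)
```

Key concept: slice [:] creates copy.
Step by step:
`a = [5, 5, 6, 1, 6]` → a = [5, 5, 6, 1, 6]
`b = a[:]` → b = [5, 5, 6, 1, 6]
`a.append(248)` → a = [5, 5, 6, 1, 6, 248]
`print(a)` → prints [5, 5, 6, 1, 6, 248]
`print(b)` → prints [5, 5, 6, 1, 6]

Answer:
[5, 5, 6, 1, 6, 248]
[5, 5, 6, 1, 6]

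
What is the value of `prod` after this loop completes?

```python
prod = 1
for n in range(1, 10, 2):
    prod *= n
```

Product of 1, 3, 5, ... up to 9
`prod` takes the values: 1 → 3 → 15 → 105 → 945

Answer: 945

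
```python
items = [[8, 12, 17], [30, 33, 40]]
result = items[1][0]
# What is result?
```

Trace:
`items = [[8, 12, 17], [30, 33, 40]]` → items = [[8, 12, 17], [30, 33, 40]]
`result = items[1][0]` → result = 30
So result = 30

Answer: 30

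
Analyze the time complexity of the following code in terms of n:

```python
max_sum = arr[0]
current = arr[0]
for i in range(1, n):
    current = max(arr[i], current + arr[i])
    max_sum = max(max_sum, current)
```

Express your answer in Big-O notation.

This is Kadane's algorithm for maximum subarray. Time complexity: O(n).

Answer: O(n)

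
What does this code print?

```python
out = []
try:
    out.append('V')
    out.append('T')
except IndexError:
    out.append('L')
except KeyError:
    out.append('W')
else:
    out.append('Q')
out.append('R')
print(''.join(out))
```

Execution trace: 'V' (try body) → 'T' (try body, no exception) → 'Q' (else) → 'R' (after the try/except). Output: VTQR

Answer: VTQR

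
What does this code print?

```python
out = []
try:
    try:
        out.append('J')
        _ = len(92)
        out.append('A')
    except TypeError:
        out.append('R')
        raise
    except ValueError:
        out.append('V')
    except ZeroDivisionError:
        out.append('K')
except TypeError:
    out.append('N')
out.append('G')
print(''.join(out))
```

Execution trace: 'J' (inner try body) → 'R' (inner except TypeError) → 'N' (outer except TypeError) → 'G' (after the try/except). Output: JRNG

Answer: JRNG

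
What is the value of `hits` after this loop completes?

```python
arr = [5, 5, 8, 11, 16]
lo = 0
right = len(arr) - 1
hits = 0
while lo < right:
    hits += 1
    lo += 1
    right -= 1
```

Iterations until pointers meet (list length 5)
`hits` takes the values: 0 → 1 → 2

Answer: 2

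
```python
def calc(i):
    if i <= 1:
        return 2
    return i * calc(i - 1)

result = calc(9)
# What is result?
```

calc(9) = 9 * 8 * 7 * 6 * 5 * 4 * 3 * 2 * 2 = 725760

Answer: 725760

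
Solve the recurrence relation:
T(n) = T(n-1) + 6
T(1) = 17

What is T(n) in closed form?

Unrolling: T(n) = T(1) + 6·(n-1) = 17 + 6(n-1) = 6n + 11.

Answer: T(n) = 6n + 11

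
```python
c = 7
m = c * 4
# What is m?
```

Trace:
`c = 7` → c = 7
`m = c * 4` → m = 28
So m = 28

Answer: 28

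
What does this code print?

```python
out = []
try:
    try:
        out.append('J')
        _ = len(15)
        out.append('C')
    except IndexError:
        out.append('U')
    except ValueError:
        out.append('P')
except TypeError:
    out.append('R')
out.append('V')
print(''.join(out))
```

Execution trace: 'J' (try body) → 'R' (outer except TypeError) → 'V' (after the try/except). Output: JRV

Answer: JRV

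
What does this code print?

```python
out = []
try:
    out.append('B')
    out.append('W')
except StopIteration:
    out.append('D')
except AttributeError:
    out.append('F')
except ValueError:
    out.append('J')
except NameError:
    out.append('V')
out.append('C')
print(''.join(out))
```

Execution trace: 'B' (try body) → 'W' (try body, no exception) → 'C' (after the try/except). Output: BWC

Answer: BWC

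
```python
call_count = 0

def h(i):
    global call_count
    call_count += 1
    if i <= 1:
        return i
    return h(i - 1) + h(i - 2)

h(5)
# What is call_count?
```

Calls(i) = 1 + Calls(i-1) + Calls(i-2); Calls(0)=Calls(1)=1. For i=5 this gives 15.

Answer: 15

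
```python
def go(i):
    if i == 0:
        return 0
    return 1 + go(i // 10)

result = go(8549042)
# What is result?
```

Count of digits of 8549042: 7

Answer: 7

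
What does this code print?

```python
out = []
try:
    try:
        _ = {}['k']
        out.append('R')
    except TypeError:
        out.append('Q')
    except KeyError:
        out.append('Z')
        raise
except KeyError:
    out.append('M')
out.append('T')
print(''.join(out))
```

Execution trace: 'Z' (except KeyError) → 'M' (outer except KeyError) → 'T' (after the try/except). Output: ZMT

Answer: ZMT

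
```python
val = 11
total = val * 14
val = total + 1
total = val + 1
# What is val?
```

Trace:
`val = 11` → val = 11
`total = val * 14` → total = 154
`val = total + 1` → val = 155
`total = val + 1` → total = 156
So val = 155

Answer: 155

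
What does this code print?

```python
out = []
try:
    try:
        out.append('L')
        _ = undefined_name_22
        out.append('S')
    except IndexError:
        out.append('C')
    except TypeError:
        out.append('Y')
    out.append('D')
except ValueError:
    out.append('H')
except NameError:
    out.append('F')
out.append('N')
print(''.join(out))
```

Execution trace: 'L' (inner try body) → 'F' (except NameError) → 'N' (after the try/except). Output: LFN

Answer: LFN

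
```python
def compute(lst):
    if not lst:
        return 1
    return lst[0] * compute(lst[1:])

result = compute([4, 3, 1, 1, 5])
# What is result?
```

Product over [4, 3, 1, 1, 5] = 4 * 3 * 1 * 1 * 5 = 60

Answer: 60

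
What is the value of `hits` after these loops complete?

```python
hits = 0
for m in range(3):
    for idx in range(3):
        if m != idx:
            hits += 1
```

3² - 3 (exclude diagonal)
`hits` takes the values: 0 → 1 → 2 → 3 → 4 → 5 → 6

Answer: 6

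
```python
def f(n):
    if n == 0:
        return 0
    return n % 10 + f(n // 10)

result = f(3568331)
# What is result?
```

Sum of digits of 3568331: 1 + 3 + 3 + 8 + 6 + 5 + 3 = 29

Answer: 29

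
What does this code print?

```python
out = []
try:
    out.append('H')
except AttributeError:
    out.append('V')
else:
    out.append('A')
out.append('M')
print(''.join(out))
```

Execution trace: 'H' (try body, no exception) → 'A' (else) → 'M' (after the try/except). Output: HAM

Answer: HAM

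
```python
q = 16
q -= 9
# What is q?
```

Trace:
`q = 16` → q = 16
`q -= 9` → q = 7
So q = 7

Answer: 7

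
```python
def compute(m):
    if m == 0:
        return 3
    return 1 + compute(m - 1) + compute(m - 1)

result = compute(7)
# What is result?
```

compute(m) = 1 + 2·compute(m-1), compute(0)=3. Closed form: (3+1)·2^7 - 1 = 511.

Answer: 511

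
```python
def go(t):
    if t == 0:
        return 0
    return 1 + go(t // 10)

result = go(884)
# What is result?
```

Count of digits of 884: 3

Answer: 3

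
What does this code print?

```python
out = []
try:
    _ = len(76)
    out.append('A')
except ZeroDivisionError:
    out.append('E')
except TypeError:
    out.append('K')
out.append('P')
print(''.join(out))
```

Execution trace: 'K' (except TypeError) → 'P' (after the try/except). Output: KP

Answer: KP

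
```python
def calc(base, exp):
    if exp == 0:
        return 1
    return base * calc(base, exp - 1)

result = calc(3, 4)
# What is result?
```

calc(3, 4) = 3 * 3 * 3 * 3 = 81

Answer: 81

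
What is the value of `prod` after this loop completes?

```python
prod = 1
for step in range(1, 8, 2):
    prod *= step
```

Product of 1, 3, 5, ... up to 7
`prod` takes the values: 1 → 3 → 15 → 105

Answer: 105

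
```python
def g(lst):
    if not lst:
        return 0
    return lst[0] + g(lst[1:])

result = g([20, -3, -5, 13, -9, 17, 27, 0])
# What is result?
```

20 + (-3) + (-5) + 13 + (-9) + 17 + 27 + 0 + 0 = 60

Answer: 60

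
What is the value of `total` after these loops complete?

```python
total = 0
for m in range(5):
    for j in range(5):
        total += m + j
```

Sum of all m+j for m,j in 5x5
`total` takes the values: 0 → 1 → 3 → 6 → 10 → 11 → 13 → 16 → 20 → 25 → 27 → 30 → 34 → 39 → 45 → 48 → 52 → 57 → 63 → 70 → 74 → 79 → 85 → 92 → 100

Answer: 100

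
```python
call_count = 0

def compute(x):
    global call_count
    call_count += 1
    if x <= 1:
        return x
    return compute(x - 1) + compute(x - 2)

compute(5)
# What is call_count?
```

Calls(x) = 1 + Calls(x-1) + Calls(x-2); Calls(0)=Calls(1)=1. For x=5 this gives 15.

Answer: 15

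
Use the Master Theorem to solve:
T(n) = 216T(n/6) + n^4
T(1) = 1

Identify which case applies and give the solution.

a=216, b=6, f(n)=n^4. log_6(216) = 3. Since c=4 > 3 and the regularity condition holds (216(n/6)^4 = (216/6^4)n^4 with 216/6^4 < 1), Case 3 applies: T(n) = Θ(f(n)) = O(n^4).

Answer: O(n^4) - Case 3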